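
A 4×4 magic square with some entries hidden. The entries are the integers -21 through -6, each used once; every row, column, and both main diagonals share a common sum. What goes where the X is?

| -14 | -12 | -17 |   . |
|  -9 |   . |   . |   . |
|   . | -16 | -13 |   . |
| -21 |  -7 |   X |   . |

The entries are -21 through -6, which sum to -216, so each line sums to -216/4 = -54.
From row 1, -54 − (-14 + (-12) + (-17)) gives (1,4) = -11.
From column 1, -54 − (-14 + (-9) + (-21)) gives (3,1) = -10.
The remaining cell in column 2 is (2,2) = -54 − (-35) = -19.
Main diagonal: -14 + (-19) + (-13) + ? = -54, so (4,4) = -8.
From anti-diagonal, -54 − (-11 + (-16) + (-21)) gives (2,3) = -6.
Row 2: -9 + (-19) + (-6) + ? = -54, so (2,4) = -20.
Row 3: -10 + (-16) + (-13) + ? = -54, so (3,4) = -15.
Using row 4: -21 + (-7) + (-8) + ? → (4,3) = -54 − (-36) = -18.

-18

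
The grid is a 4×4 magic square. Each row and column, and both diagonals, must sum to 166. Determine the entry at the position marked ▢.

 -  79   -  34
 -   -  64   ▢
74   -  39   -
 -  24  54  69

59

From row 4, 166 − (24 + 54 + 69) gives (4,1) = 19.
Using column 3: 64 + 39 + 54 + ? → (1,3) = 166 − 157 = 9.
Anti-diagonal must total 166; the given cells sum to 117, so (3,2) = 49.
From row 1, 166 − (79 + 9 + 34) gives (1,1) = 44.
The remaining cell in row 3 is (3,4) = 166 − 162 = 4.
Column 1 must total 166; the given cells sum to 137, so (2,1) = 29.
Column 2 must total 166; the given cells sum to 152, so (2,2) = 14.
From column 4, 166 − (34 + 4 + 69) gives (2,4) = 59.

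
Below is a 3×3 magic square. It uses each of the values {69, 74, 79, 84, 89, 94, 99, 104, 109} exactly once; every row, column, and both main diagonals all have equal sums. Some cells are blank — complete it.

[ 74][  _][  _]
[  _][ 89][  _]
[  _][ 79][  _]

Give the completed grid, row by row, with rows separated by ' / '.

74 99 94 / 109 89 69 / 84 79 104

The 9 entries sum to 801, so each line sums to 801/3 = 267.
The remaining cell in column 2 is (1,2) = 267 − 168 = 99.
From main diagonal, 267 − (74 + 89) gives (3,3) = 104.
Row 1: 74 + 99 + ? = 267, so (1,3) = 94.
From row 3, 267 − (79 + 104) gives (3,1) = 84.
Using column 1: 74 + 84 + ? → (2,1) = 267 − 158 = 109.
Column 3 must total 267; the given cells sum to 198, so (2,3) = 69.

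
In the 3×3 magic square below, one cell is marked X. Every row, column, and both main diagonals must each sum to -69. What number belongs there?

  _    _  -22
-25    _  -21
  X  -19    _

The remaining cell in row 2 is (2,2) = -69 − (-46) = -23.
Column 2 must total -69; the given cells sum to -42, so (1,2) = -27.
Column 3 needs -69; the known cells sum to -43, so (3,3) = -26.
The remaining cell in main diagonal is (1,1) = -69 − (-49) = -20.
The remaining cell in anti-diagonal is (3,1) = -69 − (-45) = -24.

-24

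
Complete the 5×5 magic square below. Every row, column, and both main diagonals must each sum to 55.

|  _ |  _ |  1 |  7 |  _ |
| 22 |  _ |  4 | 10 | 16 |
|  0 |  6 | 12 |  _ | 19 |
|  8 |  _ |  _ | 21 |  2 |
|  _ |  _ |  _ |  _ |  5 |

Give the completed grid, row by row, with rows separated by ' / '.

14 20 1 7 13 / 22 3 4 10 16 / 0 6 12 18 19 / 8 9 15 21 2 / 11 17 23 -1 5

The remaining cell in row 2 is (2,2) = 55 − 52 = 3.
Row 3 must total 55; the given cells sum to 37, so (3,4) = 18.
Using column 4: 7 + 10 + 18 + 21 + ? → (5,4) = 55 − 56 = -1.
Column 5: 16 + 19 + 2 + 5 + ? = 55, so (1,5) = 13.
Main diagonal: 3 + 12 + 21 + 5 + ? = 55, so (1,1) = 14.
Using row 1: 14 + 1 + 7 + 13 + ? → (1,2) = 55 − 35 = 20.
Using column 1: 14 + 22 + 0 + 8 + ? → (5,1) = 55 − 44 = 11.
Anti-diagonal needs 55; the known cells sum to 46, so (4,2) = 9.
Row 4 must total 55; the given cells sum to 40, so (4,3) = 15.
The remaining cell in column 2 is (5,2) = 55 − 38 = 17.
Using column 3: 1 + 4 + 12 + 15 + ? → (5,3) = 55 − 32 = 23.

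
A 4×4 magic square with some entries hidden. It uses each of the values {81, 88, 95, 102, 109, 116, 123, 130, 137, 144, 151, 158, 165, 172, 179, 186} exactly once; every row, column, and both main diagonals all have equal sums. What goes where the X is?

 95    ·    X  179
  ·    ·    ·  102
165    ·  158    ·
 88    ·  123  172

The 16 entries sum to 2136, so each line sums to 2136/4 = 534.
The remaining cell in row 4 is (4,2) = 534 − 383 = 151.
Column 1 needs 534; the known cells sum to 348, so (2,1) = 186.
The remaining cell in column 4 is (3,4) = 534 − 453 = 81.
Using main diagonal: 95 + 158 + 172 + ? → (2,2) = 534 − 425 = 109.
Row 2 must total 534; the given cells sum to 397, so (2,3) = 137.
Row 3 needs 534; the known cells sum to 404, so (3,2) = 130.
Column 2: 109 + 130 + 151 + ? = 534, so (1,2) = 144.
From column 3, 534 − (137 + 158 + 123) gives (1,3) = 116.

116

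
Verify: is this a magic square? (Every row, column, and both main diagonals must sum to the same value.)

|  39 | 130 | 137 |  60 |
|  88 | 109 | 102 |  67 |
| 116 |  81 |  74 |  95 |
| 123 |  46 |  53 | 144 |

Yes

Row 1: 39 + 130 + 137 + 60 = 366.
Row 2: 88 + 109 + 102 + 67 = 366.
Row 3: 116 + 81 + 74 + 95 = 366.
Row 4: 123 + 46 + 53 + 144 = 366.
Column 1: 39 + 88 + 116 + 123 = 366.
Column 2: 130 + 109 + 81 + 46 = 366.
Column 3: 137 + 102 + 74 + 53 = 366.
Column 4: 60 + 67 + 95 + 144 = 366.
Main diagonal: 39 + 109 + 74 + 144 = 366.
Anti-diagonal: 60 + 102 + 81 + 123 = 366.
All lines sum to 366.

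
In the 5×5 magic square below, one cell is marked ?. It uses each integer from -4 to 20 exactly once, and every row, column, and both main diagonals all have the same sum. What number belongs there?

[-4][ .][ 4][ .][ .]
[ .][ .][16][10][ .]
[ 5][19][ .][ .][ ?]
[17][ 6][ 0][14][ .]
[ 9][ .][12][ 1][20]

11

The entries are -4 through 20, which sum to 200, so each line sums to 200/5 = 40.
The remaining cell in row 4 is (4,5) = 40 − 37 = 3.
Row 5 must total 40; the given cells sum to 42, so (5,2) = -2.
Column 1: -4 + 5 + 17 + 9 + ? = 40, so (2,1) = 13.
Column 3: 4 + 16 + 0 + 12 + ? = 40, so (3,3) = 8.
Main diagonal needs 40; the known cells sum to 38, so (2,2) = 2.
Using anti-diagonal: 10 + 8 + 6 + 9 + ? → (1,5) = 40 − 33 = 7.
Using row 2: 13 + 2 + 16 + 10 + ? → (2,5) = 40 − 41 = -1.
Column 2: 2 + 19 + 6 + (-2) + ? = 40, so (1,2) = 15.
Column 5 must total 40; the given cells sum to 29, so (3,5) = 11.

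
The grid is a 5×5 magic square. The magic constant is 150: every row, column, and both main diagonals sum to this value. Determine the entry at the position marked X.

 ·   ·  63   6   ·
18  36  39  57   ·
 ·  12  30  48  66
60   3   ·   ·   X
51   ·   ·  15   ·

42

Row 2 must total 150; the given cells sum to 150, so (2,5) = 0.
Using row 3: 12 + 30 + 48 + 66 + ? → (3,1) = 150 − 156 = -6.
The remaining cell in column 1 is (1,1) = 150 − 123 = 27.
Column 4: 6 + 57 + 48 + 15 + ? = 150, so (4,4) = 24.
Main diagonal: 27 + 36 + 30 + 24 + ? = 150, so (5,5) = 33.
Anti-diagonal must total 150; the given cells sum to 141, so (1,5) = 9.
Row 1 needs 150; the known cells sum to 105, so (1,2) = 45.
From column 2, 150 − (45 + 36 + 12 + 3) gives (5,2) = 54.
Using column 5: 9 + 0 + 66 + 33 + ? → (4,5) = 150 − 108 = 42.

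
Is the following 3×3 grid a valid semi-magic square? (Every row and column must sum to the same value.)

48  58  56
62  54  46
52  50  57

No — column 3 sums to 159 but column 2 sums to 162.

Row 1: 48 + 58 + 56 = 162.
Row 2: 62 + 54 + 46 = 162.
Row 3: 52 + 50 + 57 = 159.
Column 1: 48 + 62 + 52 = 162.
Column 2: 58 + 54 + 50 = 162.
Column 3: 56 + 46 + 57 = 159.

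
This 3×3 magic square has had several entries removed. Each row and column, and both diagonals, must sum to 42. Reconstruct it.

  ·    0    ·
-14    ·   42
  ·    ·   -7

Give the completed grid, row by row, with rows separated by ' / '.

35 0 7 / -14 14 42 / 21 28 -7

Row 2 must total 42; the given cells sum to 28, so (2,2) = 14.
Column 2 must total 42; the given cells sum to 14, so (3,2) = 28.
Using column 3: 42 + (-7) + ? → (1,3) = 42 − 35 = 7.
Main diagonal needs 42; the known cells sum to 7, so (1,1) = 35.
Using anti-diagonal: 7 + 14 + ? → (3,1) = 42 − 21 = 21.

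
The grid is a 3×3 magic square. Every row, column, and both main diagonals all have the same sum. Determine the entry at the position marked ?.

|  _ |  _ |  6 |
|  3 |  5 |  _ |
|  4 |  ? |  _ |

Anti-diagonal is complete and sums to 15; that is the magic constant.
Using row 2: 3 + 5 + ? → (2,3) = 15 − 8 = 7.
Column 1: 3 + 4 + ? = 15, so (1,1) = 8.
Column 3: 6 + 7 + ? = 15, so (3,3) = 2.
Using row 1: 8 + 6 + ? → (1,2) = 15 − 14 = 1.
Row 3: 4 + 2 + ? = 15, so (3,2) = 9.

9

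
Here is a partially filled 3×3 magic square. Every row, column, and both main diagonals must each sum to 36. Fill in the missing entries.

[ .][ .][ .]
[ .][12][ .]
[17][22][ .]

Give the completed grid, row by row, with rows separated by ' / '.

27 2 7 / -8 12 32 / 17 22 -3

Row 3 needs 36; the known cells sum to 39, so (3,3) = -3.
The remaining cell in column 2 is (1,2) = 36 − 34 = 2.
Using main diagonal: 12 + (-3) + ? → (1,1) = 36 − 9 = 27.
Using anti-diagonal: 12 + 17 + ? → (1,3) = 36 − 29 = 7.
Column 1: 27 + 17 + ? = 36, so (2,1) = -8.
Column 3 must total 36; the given cells sum to 4, so (2,3) = 32.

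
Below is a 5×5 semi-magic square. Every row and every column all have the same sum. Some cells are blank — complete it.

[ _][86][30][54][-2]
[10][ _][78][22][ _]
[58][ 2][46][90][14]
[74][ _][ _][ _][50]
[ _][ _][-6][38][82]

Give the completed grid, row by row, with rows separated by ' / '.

42 86 30 54 -2 / 10 34 78 22 66 / 58 2 46 90 14 / 74 18 62 6 50 / 26 70 -6 38 82

Row 3 is already complete: 58 + 2 + 46 + 90 + 14 = 210, so that is the magic constant.
Row 1 needs 210; the known cells sum to 168, so (1,1) = 42.
Column 1: 42 + 10 + 58 + 74 + ? = 210, so (5,1) = 26.
Using column 3: 30 + 78 + 46 + (-6) + ? → (4,3) = 210 − 148 = 62.
Column 4: 54 + 22 + 90 + 38 + ? = 210, so (4,4) = 6.
Column 5 must total 210; the given cells sum to 144, so (2,5) = 66.
The remaining cell in row 2 is (2,2) = 210 − 176 = 34.
Row 4 must total 210; the given cells sum to 192, so (4,2) = 18.
Row 5 needs 210; the known cells sum to 140, so (5,2) = 70.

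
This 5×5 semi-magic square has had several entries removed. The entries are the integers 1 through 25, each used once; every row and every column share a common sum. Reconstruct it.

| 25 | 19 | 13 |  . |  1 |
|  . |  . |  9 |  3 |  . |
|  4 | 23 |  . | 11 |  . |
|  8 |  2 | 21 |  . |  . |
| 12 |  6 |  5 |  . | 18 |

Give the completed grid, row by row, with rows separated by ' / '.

The entries are 1 through 25, which sum to 325, so each line sums to 325/5 = 65.
The remaining cell in row 1 is (1,4) = 65 − 58 = 7.
Row 5: 12 + 6 + 5 + 18 + ? = 65, so (5,4) = 24.
Column 1: 25 + 4 + 8 + 12 + ? = 65, so (2,1) = 16.
From column 2, 65 − (19 + 23 + 2 + 6) gives (2,2) = 15.
Column 3 must total 65; the given cells sum to 48, so (3,3) = 17.
Column 4 needs 65; the known cells sum to 45, so (4,4) = 20.
The remaining cell in row 2 is (2,5) = 65 − 43 = 22.
Using row 3: 4 + 23 + 17 + 11 + ? → (3,5) = 65 − 55 = 10.
From row 4, 65 − (8 + 2 + 21 + 20) gives (4,5) = 14.

25 19 13 7 1 / 16 15 9 3 22 / 4 23 17 11 10 / 8 2 21 20 14 / 12 6 5 24 18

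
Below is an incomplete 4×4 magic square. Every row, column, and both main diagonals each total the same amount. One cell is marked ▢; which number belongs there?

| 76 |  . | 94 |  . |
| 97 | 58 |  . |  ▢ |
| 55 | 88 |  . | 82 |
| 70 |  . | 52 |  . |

Column 1 is complete and sums to 298; that is the magic constant.
Row 3 needs 298; the known cells sum to 225, so (3,3) = 73.
Column 3 needs 298; the known cells sum to 219, so (2,3) = 79.
Main diagonal: 76 + 58 + 73 + ? = 298, so (4,4) = 91.
Anti-diagonal must total 298; the given cells sum to 237, so (1,4) = 61.
Row 1: 76 + 94 + 61 + ? = 298, so (1,2) = 67.
Using row 2: 97 + 58 + 79 + ? → (2,4) = 298 − 234 = 64.

64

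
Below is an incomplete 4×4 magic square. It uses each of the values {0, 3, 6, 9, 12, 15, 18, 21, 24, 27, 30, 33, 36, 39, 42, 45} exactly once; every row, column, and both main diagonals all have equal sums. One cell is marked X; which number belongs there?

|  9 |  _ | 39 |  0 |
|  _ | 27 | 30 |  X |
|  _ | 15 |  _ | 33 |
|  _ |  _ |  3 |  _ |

The 16 entries sum to 360, so each line sums to 360/4 = 90.
Row 1: 9 + 39 + 0 + ? = 90, so (1,2) = 42.
From column 2, 90 − (42 + 27 + 15) gives (4,2) = 6.
Column 3 must total 90; the given cells sum to 72, so (3,3) = 18.
Main diagonal must total 90; the given cells sum to 54, so (4,4) = 36.
Anti-diagonal must total 90; the given cells sum to 45, so (4,1) = 45.
The remaining cell in row 3 is (3,1) = 90 − 66 = 24.
The remaining cell in column 1 is (2,1) = 90 − 78 = 12.
Using column 4: 0 + 33 + 36 + ? → (2,4) = 90 − 69 = 21.

21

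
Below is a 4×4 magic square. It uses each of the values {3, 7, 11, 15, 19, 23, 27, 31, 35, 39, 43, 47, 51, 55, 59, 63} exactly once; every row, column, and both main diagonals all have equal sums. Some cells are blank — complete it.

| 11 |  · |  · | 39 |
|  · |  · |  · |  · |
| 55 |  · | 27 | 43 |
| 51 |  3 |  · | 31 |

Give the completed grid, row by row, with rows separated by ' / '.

11 59 23 39 / 15 63 35 19 / 55 7 27 43 / 51 3 47 31

The 16 entries sum to 528, so each line sums to 528/4 = 132.
From row 3, 132 − (55 + 27 + 43) gives (3,2) = 7.
The remaining cell in row 4 is (4,3) = 132 − 85 = 47.
The remaining cell in column 1 is (2,1) = 132 − 117 = 15.
Column 4 must total 132; the given cells sum to 113, so (2,4) = 19.
Using main diagonal: 11 + 27 + 31 + ? → (2,2) = 132 − 69 = 63.
The remaining cell in anti-diagonal is (2,3) = 132 − 97 = 35.
Column 2 must total 132; the given cells sum to 73, so (1,2) = 59.
Column 3 must total 132; the given cells sum to 109, so (1,3) = 23.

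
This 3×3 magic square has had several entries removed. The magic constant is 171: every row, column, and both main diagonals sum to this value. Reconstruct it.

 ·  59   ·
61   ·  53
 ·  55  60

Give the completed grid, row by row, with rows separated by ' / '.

54 59 58 / 61 57 53 / 56 55 60

From row 2, 171 − (61 + 53) gives (2,2) = 57.
The remaining cell in row 3 is (3,1) = 171 − 115 = 56.
Using column 1: 61 + 56 + ? → (1,1) = 171 − 117 = 54.
From column 3, 171 − (53 + 60) gives (1,3) = 58.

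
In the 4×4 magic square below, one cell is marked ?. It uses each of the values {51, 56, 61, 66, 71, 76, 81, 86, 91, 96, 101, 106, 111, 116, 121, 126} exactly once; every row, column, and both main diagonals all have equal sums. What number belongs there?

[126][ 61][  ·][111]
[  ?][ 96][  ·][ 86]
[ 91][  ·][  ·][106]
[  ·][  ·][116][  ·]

71

The 16 entries sum to 1416, so each line sums to 1416/4 = 354.
The remaining cell in row 1 is (1,3) = 354 − 298 = 56.
The remaining cell in column 4 is (4,4) = 354 − 303 = 51.
From main diagonal, 354 − (126 + 96 + 51) gives (3,3) = 81.
From row 3, 354 − (91 + 81 + 106) gives (3,2) = 76.
The remaining cell in column 2 is (4,2) = 354 − 233 = 121.
From column 3, 354 − (56 + 81 + 116) gives (2,3) = 101.
Anti-diagonal needs 354; the known cells sum to 288, so (4,1) = 66.
The remaining cell in row 2 is (2,1) = 354 − 283 = 71.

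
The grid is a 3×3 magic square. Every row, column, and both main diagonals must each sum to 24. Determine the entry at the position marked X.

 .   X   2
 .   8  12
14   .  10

16

Using row 2: 8 + 12 + ? → (2,1) = 24 − 20 = 4.
Row 3 must total 24; the given cells sum to 24, so (3,2) = 0.
Using column 1: 4 + 14 + ? → (1,1) = 24 − 18 = 6.
Using column 2: 8 + 0 + ? → (1,2) = 24 − 8 = 16.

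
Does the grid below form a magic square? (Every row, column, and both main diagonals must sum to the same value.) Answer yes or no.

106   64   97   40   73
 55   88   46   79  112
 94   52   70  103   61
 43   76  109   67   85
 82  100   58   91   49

Yes

Row 1: 106 + 64 + 97 + 40 + 73 = 380.
Row 2: 55 + 88 + 46 + 79 + 112 = 380.
Row 3: 94 + 52 + 70 + 103 + 61 = 380.
Row 4: 43 + 76 + 109 + 67 + 85 = 380.
Row 5: 82 + 100 + 58 + 91 + 49 = 380.
Column 1: 106 + 55 + 94 + 43 + 82 = 380.
Column 2: 64 + 88 + 52 + 76 + 100 = 380.
Column 3: 97 + 46 + 70 + 109 + 58 = 380.
Column 4: 40 + 79 + 103 + 67 + 91 = 380.
Column 5: 73 + 112 + 61 + 85 + 49 = 380.
Main diagonal: 106 + 88 + 70 + 67 + 49 = 380.
Anti-diagonal: 73 + 79 + 70 + 76 + 82 = 380.
All lines sum to 380.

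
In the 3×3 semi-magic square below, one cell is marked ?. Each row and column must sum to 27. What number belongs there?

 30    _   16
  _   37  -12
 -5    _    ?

23

The remaining cell in row 1 is (1,2) = 27 − 46 = -19.
Row 2 needs 27; the known cells sum to 25, so (2,1) = 2.
Column 2: -19 + 37 + ? = 27, so (3,2) = 9.
Column 3 needs 27; the known cells sum to 4, so (3,3) = 23.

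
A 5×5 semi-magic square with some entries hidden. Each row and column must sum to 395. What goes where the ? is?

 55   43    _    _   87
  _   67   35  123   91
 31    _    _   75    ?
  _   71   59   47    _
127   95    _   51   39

Using row 2: 67 + 35 + 123 + 91 + ? → (2,1) = 395 − 316 = 79.
Using row 5: 127 + 95 + 51 + 39 + ? → (5,3) = 395 − 312 = 83.
The remaining cell in column 1 is (4,1) = 395 − 292 = 103.
Column 2 must total 395; the given cells sum to 276, so (3,2) = 119.
Using column 4: 123 + 75 + 47 + 51 + ? → (1,4) = 395 − 296 = 99.
From row 1, 395 − (55 + 43 + 99 + 87) gives (1,3) = 111.
Row 4 needs 395; the known cells sum to 280, so (4,5) = 115.
Using column 3: 111 + 35 + 59 + 83 + ? → (3,3) = 395 − 288 = 107.
Column 5 must total 395; the given cells sum to 332, so (3,5) = 63.

63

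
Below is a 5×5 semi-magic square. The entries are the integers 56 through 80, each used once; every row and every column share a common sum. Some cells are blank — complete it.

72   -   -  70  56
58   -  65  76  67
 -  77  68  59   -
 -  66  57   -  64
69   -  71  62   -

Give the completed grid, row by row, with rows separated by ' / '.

72 63 79 70 56 / 58 74 65 76 67 / 61 77 68 59 75 / 80 66 57 73 64 / 69 60 71 62 78

The entries are 56 through 80, which sum to 1700, so each line sums to 1700/5 = 340.
Row 2: 58 + 65 + 76 + 67 + ? = 340, so (2,2) = 74.
Column 3: 65 + 68 + 57 + 71 + ? = 340, so (1,3) = 79.
Column 4 must total 340; the given cells sum to 267, so (4,4) = 73.
The remaining cell in row 1 is (1,2) = 340 − 277 = 63.
Row 4: 66 + 57 + 73 + 64 + ? = 340, so (4,1) = 80.
From column 1, 340 − (72 + 58 + 80 + 69) gives (3,1) = 61.
From column 2, 340 − (63 + 74 + 77 + 66) gives (5,2) = 60.
From row 3, 340 − (61 + 77 + 68 + 59) gives (3,5) = 75.
Row 5: 69 + 60 + 71 + 62 + ? = 340, so (5,5) = 78.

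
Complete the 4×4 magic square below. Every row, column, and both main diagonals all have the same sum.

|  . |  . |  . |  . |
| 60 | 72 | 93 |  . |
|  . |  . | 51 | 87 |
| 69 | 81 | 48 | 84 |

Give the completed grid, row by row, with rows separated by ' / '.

Row 4 is already complete: 69 + 81 + 48 + 84 = 282, so that is the magic constant.
Row 2 must total 282; the given cells sum to 225, so (2,4) = 57.
Column 3 must total 282; the given cells sum to 192, so (1,3) = 90.
Column 4 needs 282; the known cells sum to 228, so (1,4) = 54.
Main diagonal needs 282; the known cells sum to 207, so (1,1) = 75.
Anti-diagonal must total 282; the given cells sum to 216, so (3,2) = 66.
Row 1: 75 + 90 + 54 + ? = 282, so (1,2) = 63.
The remaining cell in row 3 is (3,1) = 282 − 204 = 78.

75 63 90 54 / 60 72 93 57 / 78 66 51 87 / 69 81 48 84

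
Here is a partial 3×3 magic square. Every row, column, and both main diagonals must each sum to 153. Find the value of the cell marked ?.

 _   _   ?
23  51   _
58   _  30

44

Row 2 needs 153; the known cells sum to 74, so (2,3) = 79.
Row 3 must total 153; the given cells sum to 88, so (3,2) = 65.
The remaining cell in column 1 is (1,1) = 153 − 81 = 72.
Column 2 must total 153; the given cells sum to 116, so (1,2) = 37.
The remaining cell in column 3 is (1,3) = 153 − 109 = 44.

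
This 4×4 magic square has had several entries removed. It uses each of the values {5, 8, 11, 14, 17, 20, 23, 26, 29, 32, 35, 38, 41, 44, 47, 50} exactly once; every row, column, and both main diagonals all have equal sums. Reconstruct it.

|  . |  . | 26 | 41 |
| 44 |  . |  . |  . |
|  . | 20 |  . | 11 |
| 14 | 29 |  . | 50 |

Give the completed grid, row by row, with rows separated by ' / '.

The 16 entries sum to 440, so each line sums to 440/4 = 110.
From row 4, 110 − (14 + 29 + 50) gives (4,3) = 17.
From column 4, 110 − (41 + 11 + 50) gives (2,4) = 8.
Anti-diagonal needs 110; the known cells sum to 75, so (2,3) = 35.
From row 2, 110 − (44 + 35 + 8) gives (2,2) = 23.
From column 2, 110 − (23 + 20 + 29) gives (1,2) = 38.
Using column 3: 26 + 35 + 17 + ? → (3,3) = 110 − 78 = 32.
Main diagonal: 23 + 32 + 50 + ? = 110, so (1,1) = 5.
The remaining cell in row 3 is (3,1) = 110 − 63 = 47.

5 38 26 41 / 44 23 35 8 / 47 20 32 11 / 14 29 17 50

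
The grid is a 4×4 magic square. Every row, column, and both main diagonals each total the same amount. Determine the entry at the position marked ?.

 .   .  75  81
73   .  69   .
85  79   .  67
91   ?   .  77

65

Anti-diagonal is complete and sums to 320; that is the magic constant.
Row 3 needs 320; the known cells sum to 231, so (3,3) = 89.
Column 1 needs 320; the known cells sum to 249, so (1,1) = 71.
From column 3, 320 − (75 + 69 + 89) gives (4,3) = 87.
The remaining cell in column 4 is (2,4) = 320 − 225 = 95.
Main diagonal: 71 + 89 + 77 + ? = 320, so (2,2) = 83.
From row 1, 320 − (71 + 75 + 81) gives (1,2) = 93.
Row 4: 91 + 87 + 77 + ? = 320, so (4,2) = 65.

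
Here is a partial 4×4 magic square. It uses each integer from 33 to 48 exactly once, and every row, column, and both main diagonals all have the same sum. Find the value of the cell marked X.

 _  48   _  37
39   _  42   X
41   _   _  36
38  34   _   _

The entries are 33 through 48, which sum to 648, so each line sums to 648/4 = 162.
The remaining cell in column 1 is (1,1) = 162 − 118 = 44.
From anti-diagonal, 162 − (37 + 42 + 38) gives (3,2) = 45.
Row 1 needs 162; the known cells sum to 129, so (1,3) = 33.
The remaining cell in row 3 is (3,3) = 162 − 122 = 40.
Column 2: 48 + 45 + 34 + ? = 162, so (2,2) = 35.
Using column 3: 33 + 42 + 40 + ? → (4,3) = 162 − 115 = 47.
Main diagonal: 44 + 35 + 40 + ? = 162, so (4,4) = 43.
From row 2, 162 − (39 + 35 + 42) gives (2,4) = 46.

46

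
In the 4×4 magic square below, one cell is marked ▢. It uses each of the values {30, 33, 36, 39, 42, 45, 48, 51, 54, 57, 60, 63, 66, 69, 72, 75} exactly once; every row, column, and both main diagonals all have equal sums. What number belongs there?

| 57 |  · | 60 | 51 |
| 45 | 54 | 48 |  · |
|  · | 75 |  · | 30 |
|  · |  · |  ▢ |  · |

69

The 16 entries sum to 840, so each line sums to 840/4 = 210.
Row 1 must total 210; the given cells sum to 168, so (1,2) = 42.
Row 2 needs 210; the known cells sum to 147, so (2,4) = 63.
Column 2 must total 210; the given cells sum to 171, so (4,2) = 39.
Using column 4: 51 + 63 + 30 + ? → (4,4) = 210 − 144 = 66.
Main diagonal needs 210; the known cells sum to 177, so (3,3) = 33.
Anti-diagonal must total 210; the given cells sum to 174, so (4,1) = 36.
Using row 3: 75 + 33 + 30 + ? → (3,1) = 210 − 138 = 72.
The remaining cell in row 4 is (4,3) = 210 − 141 = 69.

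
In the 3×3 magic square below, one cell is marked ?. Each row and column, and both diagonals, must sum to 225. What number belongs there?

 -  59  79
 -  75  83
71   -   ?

From row 1, 225 − (59 + 79) gives (1,1) = 87.
Row 2 must total 225; the given cells sum to 158, so (2,1) = 67.
Column 2 must total 225; the given cells sum to 134, so (3,2) = 91.
The remaining cell in column 3 is (3,3) = 225 − 162 = 63.

63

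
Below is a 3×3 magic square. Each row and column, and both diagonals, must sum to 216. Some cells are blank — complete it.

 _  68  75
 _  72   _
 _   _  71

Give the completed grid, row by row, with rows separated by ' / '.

73 68 75 / 74 72 70 / 69 76 71

Using row 1: 68 + 75 + ? → (1,1) = 216 − 143 = 73.
Column 2: 68 + 72 + ? = 216, so (3,2) = 76.
Using column 3: 75 + 71 + ? → (2,3) = 216 − 146 = 70.
Anti-diagonal must total 216; the given cells sum to 147, so (3,1) = 69.
From row 2, 216 − (72 + 70) gives (2,1) = 74.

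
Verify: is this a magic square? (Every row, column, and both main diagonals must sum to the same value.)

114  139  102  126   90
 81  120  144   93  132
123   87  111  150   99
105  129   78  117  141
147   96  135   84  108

No — column 1 sums to 570 but column 2 sums to 571.

Row 1: 114 + 139 + 102 + 126 + 90 = 571.
Row 2: 81 + 120 + 144 + 93 + 132 = 570.
Row 3: 123 + 87 + 111 + 150 + 99 = 570.
Row 4: 105 + 129 + 78 + 117 + 141 = 570.
Row 5: 147 + 96 + 135 + 84 + 108 = 570.
Column 1: 114 + 81 + 123 + 105 + 147 = 570.
Column 2: 139 + 120 + 87 + 129 + 96 = 571.
Column 3: 102 + 144 + 111 + 78 + 135 = 570.
Column 4: 126 + 93 + 150 + 117 + 84 = 570.
Column 5: 90 + 132 + 99 + 141 + 108 = 570.
Main diagonal: 114 + 120 + 111 + 117 + 108 = 570.
Anti-diagonal: 90 + 93 + 111 + 129 + 147 = 570.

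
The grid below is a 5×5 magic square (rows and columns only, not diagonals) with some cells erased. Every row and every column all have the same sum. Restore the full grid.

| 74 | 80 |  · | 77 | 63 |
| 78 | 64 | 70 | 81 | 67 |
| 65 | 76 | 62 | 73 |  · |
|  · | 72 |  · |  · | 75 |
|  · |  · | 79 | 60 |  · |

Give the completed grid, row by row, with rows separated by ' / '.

74 80 66 77 63 / 78 64 70 81 67 / 65 76 62 73 84 / 61 72 83 69 75 / 82 68 79 60 71

Row 2 is already complete: 78 + 64 + 70 + 81 + 67 = 360, so that is the magic constant.
From row 1, 360 − (74 + 80 + 77 + 63) gives (1,3) = 66.
Row 3 must total 360; the given cells sum to 276, so (3,5) = 84.
The remaining cell in column 2 is (5,2) = 360 − 292 = 68.
Using column 3: 66 + 70 + 62 + 79 + ? → (4,3) = 360 − 277 = 83.
The remaining cell in column 4 is (4,4) = 360 − 291 = 69.
Column 5: 63 + 67 + 84 + 75 + ? = 360, so (5,5) = 71.
The remaining cell in row 4 is (4,1) = 360 − 299 = 61.
Row 5 needs 360; the known cells sum to 278, so (5,1) = 82.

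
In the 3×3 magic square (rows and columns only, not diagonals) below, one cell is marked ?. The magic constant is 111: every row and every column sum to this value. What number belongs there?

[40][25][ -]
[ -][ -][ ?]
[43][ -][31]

The remaining cell in row 1 is (1,3) = 111 − 65 = 46.
Row 3: 43 + 31 + ? = 111, so (3,2) = 37.
From column 1, 111 − (40 + 43) gives (2,1) = 28.
From column 2, 111 − (25 + 37) gives (2,2) = 49.
From column 3, 111 − (46 + 31) gives (2,3) = 34.

34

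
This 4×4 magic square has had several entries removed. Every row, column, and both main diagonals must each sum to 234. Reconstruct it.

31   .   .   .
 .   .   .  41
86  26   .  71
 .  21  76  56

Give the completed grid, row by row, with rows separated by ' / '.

31 91 46 66 / 36 96 61 41 / 86 26 51 71 / 81 21 76 56

The remaining cell in row 3 is (3,3) = 234 − 183 = 51.
Using row 4: 21 + 76 + 56 + ? → (4,1) = 234 − 153 = 81.
From column 1, 234 − (31 + 86 + 81) gives (2,1) = 36.
The remaining cell in column 4 is (1,4) = 234 − 168 = 66.
From main diagonal, 234 − (31 + 51 + 56) gives (2,2) = 96.
Using anti-diagonal: 66 + 26 + 81 + ? → (2,3) = 234 − 173 = 61.
Column 2: 96 + 26 + 21 + ? = 234, so (1,2) = 91.
The remaining cell in column 3 is (1,3) = 234 − 188 = 46.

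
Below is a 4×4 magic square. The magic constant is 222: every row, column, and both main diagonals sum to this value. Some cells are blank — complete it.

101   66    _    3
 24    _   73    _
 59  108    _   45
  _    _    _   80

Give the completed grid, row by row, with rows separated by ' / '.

101 66 52 3 / 24 31 73 94 / 59 108 10 45 / 38 17 87 80

Using row 1: 101 + 66 + 3 + ? → (1,3) = 222 − 170 = 52.
Row 3 needs 222; the known cells sum to 212, so (3,3) = 10.
Column 1 needs 222; the known cells sum to 184, so (4,1) = 38.
Using column 3: 52 + 73 + 10 + ? → (4,3) = 222 − 135 = 87.
Column 4 needs 222; the known cells sum to 128, so (2,4) = 94.
Main diagonal needs 222; the known cells sum to 191, so (2,2) = 31.
Row 4 must total 222; the given cells sum to 205, so (4,2) = 17.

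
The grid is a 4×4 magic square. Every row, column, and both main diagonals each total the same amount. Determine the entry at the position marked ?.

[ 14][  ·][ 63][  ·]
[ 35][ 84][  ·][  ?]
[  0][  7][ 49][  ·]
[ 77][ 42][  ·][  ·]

21

Column 1 is complete and sums to 126; that is the magic constant.
Row 3 needs 126; the known cells sum to 56, so (3,4) = 70.
Column 2: 84 + 7 + 42 + ? = 126, so (1,2) = -7.
Main diagonal needs 126; the known cells sum to 147, so (4,4) = -21.
From row 1, 126 − (14 + (-7) + 63) gives (1,4) = 56.
Row 4 must total 126; the given cells sum to 98, so (4,3) = 28.
The remaining cell in column 3 is (2,3) = 126 − 140 = -14.
Column 4 needs 126; the known cells sum to 105, so (2,4) = 21.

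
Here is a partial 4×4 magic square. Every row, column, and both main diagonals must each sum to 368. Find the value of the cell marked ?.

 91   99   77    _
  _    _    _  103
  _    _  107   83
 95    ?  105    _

87

Row 1 must total 368; the given cells sum to 267, so (1,4) = 101.
Column 3 needs 368; the known cells sum to 289, so (2,3) = 79.
The remaining cell in column 4 is (4,4) = 368 − 287 = 81.
Main diagonal needs 368; the known cells sum to 279, so (2,2) = 89.
Anti-diagonal needs 368; the known cells sum to 275, so (3,2) = 93.
From row 2, 368 − (89 + 79 + 103) gives (2,1) = 97.
Using row 3: 93 + 107 + 83 + ? → (3,1) = 368 − 283 = 85.
Using row 4: 95 + 105 + 81 + ? → (4,2) = 368 − 281 = 87.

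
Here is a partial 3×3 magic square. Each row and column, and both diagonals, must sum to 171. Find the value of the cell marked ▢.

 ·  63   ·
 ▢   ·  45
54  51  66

Column 2 needs 171; the known cells sum to 114, so (2,2) = 57.
The remaining cell in column 3 is (1,3) = 171 − 111 = 60.
The remaining cell in main diagonal is (1,1) = 171 − 123 = 48.
Row 2: 57 + 45 + ? = 171, so (2,1) = 69.

69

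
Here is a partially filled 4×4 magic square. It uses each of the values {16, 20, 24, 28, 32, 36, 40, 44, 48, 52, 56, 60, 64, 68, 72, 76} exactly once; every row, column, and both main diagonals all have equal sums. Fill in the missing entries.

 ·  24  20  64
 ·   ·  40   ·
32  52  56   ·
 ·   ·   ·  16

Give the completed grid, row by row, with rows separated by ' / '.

76 24 20 64 / 48 36 40 60 / 32 52 56 44 / 28 72 68 16

The 16 entries sum to 736, so each line sums to 736/4 = 184.
The remaining cell in row 1 is (1,1) = 184 − 108 = 76.
Row 3: 32 + 52 + 56 + ? = 184, so (3,4) = 44.
Column 3 needs 184; the known cells sum to 116, so (4,3) = 68.
The remaining cell in column 4 is (2,4) = 184 − 124 = 60.
Main diagonal: 76 + 56 + 16 + ? = 184, so (2,2) = 36.
The remaining cell in anti-diagonal is (4,1) = 184 − 156 = 28.
Row 2 must total 184; the given cells sum to 136, so (2,1) = 48.
The remaining cell in row 4 is (4,2) = 184 − 112 = 72.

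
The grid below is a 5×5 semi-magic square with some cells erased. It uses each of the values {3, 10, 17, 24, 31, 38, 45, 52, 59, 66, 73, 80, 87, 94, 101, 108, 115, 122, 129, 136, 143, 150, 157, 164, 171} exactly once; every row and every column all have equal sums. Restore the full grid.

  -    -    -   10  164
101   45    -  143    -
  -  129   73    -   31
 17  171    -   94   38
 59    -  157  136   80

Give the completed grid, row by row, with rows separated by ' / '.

The 25 entries sum to 2175, so each line sums to 2175/5 = 435.
The remaining cell in row 4 is (4,3) = 435 − 320 = 115.
Row 5 needs 435; the known cells sum to 432, so (5,2) = 3.
Column 2 must total 435; the given cells sum to 348, so (1,2) = 87.
From column 4, 435 − (10 + 143 + 94 + 136) gives (3,4) = 52.
Column 5 needs 435; the known cells sum to 313, so (2,5) = 122.
Row 2 needs 435; the known cells sum to 411, so (2,3) = 24.
From row 3, 435 − (129 + 73 + 52 + 31) gives (3,1) = 150.
The remaining cell in column 1 is (1,1) = 435 − 327 = 108.
From column 3, 435 − (24 + 73 + 115 + 157) gives (1,3) = 66.

108 87 66 10 164 / 101 45 24 143 122 / 150 129 73 52 31 / 17 171 115 94 38 / 59 3 157 136 80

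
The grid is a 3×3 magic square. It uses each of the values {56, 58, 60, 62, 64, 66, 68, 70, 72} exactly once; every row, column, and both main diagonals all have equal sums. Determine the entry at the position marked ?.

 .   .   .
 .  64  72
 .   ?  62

The 9 entries sum to 576, so each line sums to 576/3 = 192.
Row 2: 64 + 72 + ? = 192, so (2,1) = 56.
Column 3 needs 192; the known cells sum to 134, so (1,3) = 58.
Main diagonal must total 192; the given cells sum to 126, so (1,1) = 66.
Anti-diagonal needs 192; the known cells sum to 122, so (3,1) = 70.
Row 1 must total 192; the given cells sum to 124, so (1,2) = 68.
From row 3, 192 − (70 + 62) gives (3,2) = 60.

60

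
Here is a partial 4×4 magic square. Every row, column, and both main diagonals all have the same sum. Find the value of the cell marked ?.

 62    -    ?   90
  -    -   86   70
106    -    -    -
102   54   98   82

Row 4 is complete and sums to 336; that is the magic constant.
From column 1, 336 − (62 + 106 + 102) gives (2,1) = 66.
Using column 4: 90 + 70 + 82 + ? → (3,4) = 336 − 242 = 94.
Anti-diagonal needs 336; the known cells sum to 278, so (3,2) = 58.
Row 2 must total 336; the given cells sum to 222, so (2,2) = 114.
From row 3, 336 − (106 + 58 + 94) gives (3,3) = 78.
The remaining cell in column 2 is (1,2) = 336 − 226 = 110.
The remaining cell in column 3 is (1,3) = 336 − 262 = 74.

74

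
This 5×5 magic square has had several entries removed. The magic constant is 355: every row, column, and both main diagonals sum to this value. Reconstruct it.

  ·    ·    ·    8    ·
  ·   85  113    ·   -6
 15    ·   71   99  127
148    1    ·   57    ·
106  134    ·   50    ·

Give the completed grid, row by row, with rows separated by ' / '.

Row 3 needs 355; the known cells sum to 312, so (3,2) = 43.
The remaining cell in column 2 is (1,2) = 355 − 263 = 92.
The remaining cell in column 4 is (2,4) = 355 − 214 = 141.
Using anti-diagonal: 141 + 71 + 1 + 106 + ? → (1,5) = 355 − 319 = 36.
Using row 2: 85 + 113 + 141 + (-6) + ? → (2,1) = 355 − 333 = 22.
Column 1: 22 + 15 + 148 + 106 + ? = 355, so (1,1) = 64.
The remaining cell in main diagonal is (5,5) = 355 − 277 = 78.
From row 1, 355 − (64 + 92 + 8 + 36) gives (1,3) = 155.
Row 5 must total 355; the given cells sum to 368, so (5,3) = -13.
Using column 3: 155 + 113 + 71 + (-13) + ? → (4,3) = 355 − 326 = 29.
Column 5 needs 355; the known cells sum to 235, so (4,5) = 120.

64 92 155 8 36 / 22 85 113 141 -6 / 15 43 71 99 127 / 148 1 29 57 120 / 106 134 -13 50 78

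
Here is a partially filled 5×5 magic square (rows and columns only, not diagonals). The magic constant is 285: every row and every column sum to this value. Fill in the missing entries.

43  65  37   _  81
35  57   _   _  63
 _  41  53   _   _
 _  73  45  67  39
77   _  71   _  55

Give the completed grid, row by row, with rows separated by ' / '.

43 65 37 59 81 / 35 57 79 51 63 / 69 41 53 75 47 / 61 73 45 67 39 / 77 49 71 33 55

Row 1 must total 285; the given cells sum to 226, so (1,4) = 59.
Row 4 needs 285; the known cells sum to 224, so (4,1) = 61.
Using column 1: 43 + 35 + 61 + 77 + ? → (3,1) = 285 − 216 = 69.
The remaining cell in column 2 is (5,2) = 285 − 236 = 49.
Column 3 needs 285; the known cells sum to 206, so (2,3) = 79.
From column 5, 285 − (81 + 63 + 39 + 55) gives (3,5) = 47.
The remaining cell in row 2 is (2,4) = 285 − 234 = 51.
From row 3, 285 − (69 + 41 + 53 + 47) gives (3,4) = 75.
Using row 5: 77 + 49 + 71 + 55 + ? → (5,4) = 285 − 252 = 33.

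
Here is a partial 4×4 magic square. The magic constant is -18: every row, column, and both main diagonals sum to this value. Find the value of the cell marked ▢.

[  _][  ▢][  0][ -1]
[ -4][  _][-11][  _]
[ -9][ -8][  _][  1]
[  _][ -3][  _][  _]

-10

Row 3 must total -18; the given cells sum to -16, so (3,3) = -2.
The remaining cell in column 3 is (4,3) = -18 − (-13) = -5.
From anti-diagonal, -18 − (-1 + (-11) + (-8)) gives (4,1) = 2.
Row 4 needs -18; the known cells sum to -6, so (4,4) = -12.
Using column 1: -4 + (-9) + 2 + ? → (1,1) = -18 − (-11) = -7.
Column 4 must total -18; the given cells sum to -12, so (2,4) = -6.
The remaining cell in main diagonal is (2,2) = -18 − (-21) = 3.
Using row 1: -7 + 0 + (-1) + ? → (1,2) = -18 − (-8) = -10.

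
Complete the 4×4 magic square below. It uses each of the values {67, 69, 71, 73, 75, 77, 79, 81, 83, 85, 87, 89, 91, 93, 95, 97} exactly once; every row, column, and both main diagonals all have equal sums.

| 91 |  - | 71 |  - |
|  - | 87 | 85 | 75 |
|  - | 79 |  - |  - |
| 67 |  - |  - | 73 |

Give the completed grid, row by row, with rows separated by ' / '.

The 16 entries sum to 1312, so each line sums to 1312/4 = 328.
Row 2 must total 328; the given cells sum to 247, so (2,1) = 81.
From column 1, 328 − (91 + 81 + 67) gives (3,1) = 89.
Main diagonal must total 328; the given cells sum to 251, so (3,3) = 77.
Anti-diagonal must total 328; the given cells sum to 231, so (1,4) = 97.
From row 1, 328 − (91 + 71 + 97) gives (1,2) = 69.
Using row 3: 89 + 79 + 77 + ? → (3,4) = 328 − 245 = 83.
Column 2 must total 328; the given cells sum to 235, so (4,2) = 93.
From column 3, 328 − (71 + 85 + 77) gives (4,3) = 95.

91 69 71 97 / 81 87 85 75 / 89 79 77 83 / 67 93 95 73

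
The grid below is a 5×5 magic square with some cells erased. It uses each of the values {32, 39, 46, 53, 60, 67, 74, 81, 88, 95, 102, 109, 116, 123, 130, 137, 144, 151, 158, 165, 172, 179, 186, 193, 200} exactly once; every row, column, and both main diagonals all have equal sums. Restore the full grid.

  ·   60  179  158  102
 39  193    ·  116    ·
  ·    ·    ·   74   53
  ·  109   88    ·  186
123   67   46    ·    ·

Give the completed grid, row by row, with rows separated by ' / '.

81 60 179 158 102 / 39 193 137 116 95 / 172 151 130 74 53 / 165 109 88 32 186 / 123 67 46 200 144

The 25 entries sum to 2900, so each line sums to 2900/5 = 580.
The remaining cell in row 1 is (1,1) = 580 − 499 = 81.
Column 2: 60 + 193 + 109 + 67 + ? = 580, so (3,2) = 151.
The remaining cell in anti-diagonal is (3,3) = 580 − 450 = 130.
Using row 3: 151 + 130 + 74 + 53 + ? → (3,1) = 580 − 408 = 172.
Using column 1: 81 + 39 + 172 + 123 + ? → (4,1) = 580 − 415 = 165.
Column 3 must total 580; the given cells sum to 443, so (2,3) = 137.
From row 2, 580 − (39 + 193 + 137 + 116) gives (2,5) = 95.
The remaining cell in row 4 is (4,4) = 580 − 548 = 32.
Column 4 needs 580; the known cells sum to 380, so (5,4) = 200.
The remaining cell in column 5 is (5,5) = 580 − 436 = 144.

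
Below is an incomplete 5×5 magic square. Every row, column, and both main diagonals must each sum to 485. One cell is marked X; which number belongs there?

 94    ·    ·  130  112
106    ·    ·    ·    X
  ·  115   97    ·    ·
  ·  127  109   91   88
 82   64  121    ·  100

124

Row 4 must total 485; the given cells sum to 415, so (4,1) = 70.
The remaining cell in row 5 is (5,4) = 485 − 367 = 118.
Column 1 needs 485; the known cells sum to 352, so (3,1) = 133.
From main diagonal, 485 − (94 + 97 + 91 + 100) gives (2,2) = 103.
The remaining cell in anti-diagonal is (2,4) = 485 − 418 = 67.
Column 2 must total 485; the given cells sum to 409, so (1,2) = 76.
From column 4, 485 − (130 + 67 + 91 + 118) gives (3,4) = 79.
The remaining cell in row 1 is (1,3) = 485 − 412 = 73.
Row 3 must total 485; the given cells sum to 424, so (3,5) = 61.
Column 3: 73 + 97 + 109 + 121 + ? = 485, so (2,3) = 85.
Using column 5: 112 + 61 + 88 + 100 + ? → (2,5) = 485 − 361 = 124.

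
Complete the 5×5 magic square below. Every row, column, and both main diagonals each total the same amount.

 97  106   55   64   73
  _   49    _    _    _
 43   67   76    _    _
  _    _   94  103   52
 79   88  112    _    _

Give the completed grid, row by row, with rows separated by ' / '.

97 106 55 64 73 / 115 49 58 82 91 / 43 67 76 100 109 / 61 85 94 103 52 / 79 88 112 46 70

Row 1 is already complete: 97 + 106 + 55 + 64 + 73 = 395, so that is the magic constant.
The remaining cell in column 2 is (4,2) = 395 − 310 = 85.
Column 3 must total 395; the given cells sum to 337, so (2,3) = 58.
From main diagonal, 395 − (97 + 49 + 76 + 103) gives (5,5) = 70.
The remaining cell in anti-diagonal is (2,4) = 395 − 313 = 82.
Row 4: 85 + 94 + 103 + 52 + ? = 395, so (4,1) = 61.
Row 5 must total 395; the given cells sum to 349, so (5,4) = 46.
Column 1 must total 395; the given cells sum to 280, so (2,1) = 115.
Column 4 needs 395; the known cells sum to 295, so (3,4) = 100.
Row 2 needs 395; the known cells sum to 304, so (2,5) = 91.
The remaining cell in row 3 is (3,5) = 395 − 286 = 109.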